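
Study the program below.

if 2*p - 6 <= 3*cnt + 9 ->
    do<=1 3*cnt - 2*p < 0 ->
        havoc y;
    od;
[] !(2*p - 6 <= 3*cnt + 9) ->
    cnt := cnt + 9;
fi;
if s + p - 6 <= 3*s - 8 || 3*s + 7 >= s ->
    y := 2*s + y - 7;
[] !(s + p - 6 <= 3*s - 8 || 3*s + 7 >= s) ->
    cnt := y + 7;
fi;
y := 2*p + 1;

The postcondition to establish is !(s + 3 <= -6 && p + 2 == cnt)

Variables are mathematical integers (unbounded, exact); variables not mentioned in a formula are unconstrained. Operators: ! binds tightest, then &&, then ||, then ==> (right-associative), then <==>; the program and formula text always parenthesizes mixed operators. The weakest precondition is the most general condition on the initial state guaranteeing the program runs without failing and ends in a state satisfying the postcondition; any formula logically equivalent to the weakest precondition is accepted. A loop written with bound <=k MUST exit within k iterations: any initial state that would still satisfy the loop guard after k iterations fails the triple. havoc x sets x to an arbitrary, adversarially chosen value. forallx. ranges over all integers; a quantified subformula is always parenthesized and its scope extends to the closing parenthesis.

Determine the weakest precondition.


Working backward. After the program, the postcondition !(s + 3 <= -6 && p + 2 == cnt) must hold; in canonical form it is !(s <= -9 && p == cnt - 2).
Before y := 2*p + 1: !(s <= -9 && p == cnt - 2)
Then branch requires !(s <= -9 && p == cnt - 2); else branch requires !(s <= -9 && p == y + 5).
Before the if: ((p <= 2*s - 2 || 2*s >= -7) ==> (!(s <= -9 && p == cnt - 2))) && ((!(p <= 2*s - 2 || 2*s >= -7)) ==> (!(s <= -9 && p == y + 5)))
Then branch requires (3*cnt < 2*p ==> (forall y_1. ((!(3*cnt < 2*p)) && ((p <= 2*s - 2 || 2*s >= -7) ==> (!(s <= -9 && p == cnt - 2))) && ((!(p <= 2*s - 2 || 2*s >= -7)) ==> (!(s <= -9 && p == y_1 + 5)))))) && ((!(3*cnt < 2*p)) ==> (((p <= 2*s - 2 || 2*s >= -7) ==> (!(s <= -9 && p == cnt - 2))) && ((!(p <= 2*s - 2 || 2*s >= -7)) ==> (!(s <= -9 && p == y + 5))))); else branch requires ((p <= 2*s - 2 || 2*s >= -7) ==> (!(s <= -9 && p == cnt + 7))) && ((!(p <= 2*s - 2 || 2*s >= -7)) ==> (!(s <= -9 && p == y + 5))).
Before the if: (2*p <= 3*cnt + 15 ==> ((3*cnt < 2*p ==> (forall y_1. ((!(3*cnt < 2*p)) && ((p <= 2*s - 2 || 2*s >= -7) ==> (!(s <= -9 && p == cnt - 2))) && ((!(p <= 2*s - 2 || 2*s >= -7)) ==> (!(s <= -9 && p == y_1 + 5)))))) && ((!(3*cnt < 2*p)) ==> (((p <= 2*s - 2 || 2*s >= -7) ==> (!(s <= -9 && p == cnt - 2))) && ((!(p <= 2*s - 2 || 2*s >= -7)) ==> (!(s <= -9 && p == y + 5))))))) && ((!(2*p <= 3*cnt + 15)) ==> (((p <= 2*s - 2 || 2*s >= -7) ==> (!(s <= -9 && p == cnt + 7))) && ((!(p <= 2*s - 2 || 2*s >= -7)) ==> (!(s <= -9 && p == y + 5)))))
Answer: WP = (2*p <= 3*cnt + 15 ==> ((3*cnt < 2*p ==> (forall y_1. ((!(3*cnt < 2*p)) && ((p <= 2*s - 2 || 2*s >= -7) ==> (!(s <= -9 && p == cnt - 2))) && ((!(p <= 2*s - 2 || 2*s >= -7)) ==> (!(s <= -9 && p == y_1 + 5)))))) && ((!(3*cnt < 2*p)) ==> (((p <= 2*s - 2 || 2*s >= -7) ==> (!(s <= -9 && p == cnt - 2))) && ((!(p <= 2*s - 2 || 2*s >= -7)) ==> (!(s <= -9 && p == y + 5))))))) && ((!(2*p <= 3*cnt + 15)) ==> (((p <= 2*s - 2 || 2*s >= -7) ==> (!(s <= -9 && p == cnt + 7))) && ((!(p <= 2*s - 2 || 2*s >= -7)) ==> (!(s <= -9 && p == y + 5)))))


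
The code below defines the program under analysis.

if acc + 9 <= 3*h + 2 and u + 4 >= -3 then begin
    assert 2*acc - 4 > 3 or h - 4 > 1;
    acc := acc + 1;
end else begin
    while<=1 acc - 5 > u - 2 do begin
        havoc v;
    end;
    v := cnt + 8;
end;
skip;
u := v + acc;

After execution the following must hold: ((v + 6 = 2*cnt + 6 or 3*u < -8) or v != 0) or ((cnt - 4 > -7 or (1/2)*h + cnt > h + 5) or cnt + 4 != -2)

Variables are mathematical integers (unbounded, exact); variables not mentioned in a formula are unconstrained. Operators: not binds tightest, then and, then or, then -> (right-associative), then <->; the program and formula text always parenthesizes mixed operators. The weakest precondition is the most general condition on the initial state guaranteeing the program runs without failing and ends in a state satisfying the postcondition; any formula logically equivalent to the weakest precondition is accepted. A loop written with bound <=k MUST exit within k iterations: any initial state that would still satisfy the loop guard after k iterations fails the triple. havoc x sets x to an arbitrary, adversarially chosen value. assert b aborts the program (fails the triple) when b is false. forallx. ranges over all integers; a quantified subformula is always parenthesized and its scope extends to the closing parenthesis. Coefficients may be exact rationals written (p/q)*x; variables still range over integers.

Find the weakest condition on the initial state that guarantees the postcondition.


Working backward. After the program, the postcondition ((v + 6 = 2*cnt + 6 or 3*u < -8) or v != 0) or ((cnt - 4 > -7 or (1/2)*h + cnt > h + 5) or cnt + 4 != -2) must hold; in canonical form it is v = 2*cnt or 3*u < -8 or v != 0 or cnt > -3 or cnt > (1/2)*h + 5 or cnt != -6.
Before u := v + acc: v = 2*cnt or 3*acc + 3*v < -8 or v != 0 or cnt > -3 or cnt > (1/2)*h + 5 or cnt != -6
Before skip: v = 2*cnt or 3*acc + 3*v < -8 or v != 0 or cnt > -3 or cnt > (1/2)*h + 5 or cnt != -6
Then branch requires (2*acc > 7 or h > 5) and (v = 2*cnt or 3*acc + 3*v < -11 or v != 0 or cnt > -3 or cnt > (1/2)*h + 5 or cnt != -6); else branch requires (acc > u + 3 -> ((not (acc > u + 3)) and (cnt = 8 or 3*acc + 3*cnt < -32 or cnt != -8 or cnt > -3 or cnt > (1/2)*h + 5 or cnt != -6))) and ((not (acc > u + 3)) -> (cnt = 8 or 3*acc + 3*cnt < -32 or cnt != -8 or cnt > -3 or cnt > (1/2)*h + 5 or cnt != -6)).
Before the if: ((acc <= 3*h - 7 and u >= -7) -> ((2*acc > 7 or h > 5) and (v = 2*cnt or 3*acc + 3*v < -11 or v != 0 or cnt > -3 or cnt > (1/2)*h + 5 or cnt != -6))) and ((not (acc <= 3*h - 7 and u >= -7)) -> ((acc > u + 3 -> ((not (acc > u + 3)) and (cnt = 8 or 3*acc + 3*cnt < -32 or cnt != -8 or cnt > -3 or cnt > (1/2)*h + 5 or cnt != -6))) and ((not (acc > u + 3)) -> (cnt = 8 or 3*acc + 3*cnt < -32 or cnt != -8 or cnt > -3 or cnt > (1/2)*h + 5 or cnt != -6))))
Answer: WP = ((acc <= 3*h - 7 and u >= -7) -> ((2*acc > 7 or h > 5) and (v = 2*cnt or 3*acc + 3*v < -11 or v != 0 or cnt > -3 or cnt > (1/2)*h + 5 or cnt != -6))) and ((not (acc <= 3*h - 7 and u >= -7)) -> ((acc > u + 3 -> ((not (acc > u + 3)) and (cnt = 8 or 3*acc + 3*cnt < -32 or cnt != -8 or cnt > -3 or cnt > (1/2)*h + 5 or cnt != -6))) and ((not (acc > u + 3)) -> (cnt = 8 or 3*acc + 3*cnt < -32 or cnt != -8 or cnt > -3 or cnt > (1/2)*h + 5 or cnt != -6))))


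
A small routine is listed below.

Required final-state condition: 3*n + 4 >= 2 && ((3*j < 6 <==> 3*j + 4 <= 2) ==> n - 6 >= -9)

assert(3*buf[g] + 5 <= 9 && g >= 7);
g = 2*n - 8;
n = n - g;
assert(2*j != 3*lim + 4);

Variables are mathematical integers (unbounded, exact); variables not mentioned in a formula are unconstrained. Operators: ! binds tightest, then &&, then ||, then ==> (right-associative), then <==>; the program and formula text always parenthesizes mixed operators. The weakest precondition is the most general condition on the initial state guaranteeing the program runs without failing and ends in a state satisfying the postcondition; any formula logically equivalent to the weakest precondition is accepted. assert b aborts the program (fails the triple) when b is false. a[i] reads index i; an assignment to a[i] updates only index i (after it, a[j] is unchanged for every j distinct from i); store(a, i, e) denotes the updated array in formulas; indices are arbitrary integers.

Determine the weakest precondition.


Working backward. After the program, the postcondition 3*n + 4 >= 2 && ((3*j < 6 <==> 3*j + 4 <= 2) ==> n - 6 >= -9) must hold; in canonical form it is 3*n >= -2 && ((3*j < 6 <==> 3*j <= -2) ==> n >= -3).
Before assert 2*j != 3*lim + 4: 2*j != 3*lim + 4 && 3*n >= -2 && ((3*j < 6 <==> 3*j <= -2) ==> n >= -3)
Before n := n - g: 2*j != 3*lim + 4 && 3*n >= 3*g - 2 && ((3*j < 6 <==> 3*j <= -2) ==> n >= g - 3)
Before g := 2*n - 8: 2*j != 3*lim + 4 && 3*n <= 26 && ((3*j < 6 <==> 3*j <= -2) ==> n <= 11)
Before assert 3*buf[g] + 5 <= 9 && g >= 7: 3*buf[g] <= 4 && g >= 7 && 2*j != 3*lim + 4 && 3*n <= 26 && ((3*j < 6 <==> 3*j <= -2) ==> n <= 11)
Answer: WP = 3*buf[g] <= 4 && g >= 7 && 2*j != 3*lim + 4 && 3*n <= 26 && ((3*j < 6 <==> 3*j <= -2) ==> n <= 11)


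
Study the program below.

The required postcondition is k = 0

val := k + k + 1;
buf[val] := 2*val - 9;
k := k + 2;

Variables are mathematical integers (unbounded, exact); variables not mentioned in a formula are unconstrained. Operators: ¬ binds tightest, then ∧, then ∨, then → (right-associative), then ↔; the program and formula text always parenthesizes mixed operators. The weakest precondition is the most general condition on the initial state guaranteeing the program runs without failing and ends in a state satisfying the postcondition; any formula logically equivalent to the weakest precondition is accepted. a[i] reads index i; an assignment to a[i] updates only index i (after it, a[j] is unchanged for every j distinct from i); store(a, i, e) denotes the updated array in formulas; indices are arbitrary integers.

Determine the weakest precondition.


Working backward. After the program, k = 0 must hold.
Before k := k + 2: k = -2
Before buf[val] := 2*val - 9: k = -2
Before val := k + k + 1: k = -2
Answer: WP = k = -2


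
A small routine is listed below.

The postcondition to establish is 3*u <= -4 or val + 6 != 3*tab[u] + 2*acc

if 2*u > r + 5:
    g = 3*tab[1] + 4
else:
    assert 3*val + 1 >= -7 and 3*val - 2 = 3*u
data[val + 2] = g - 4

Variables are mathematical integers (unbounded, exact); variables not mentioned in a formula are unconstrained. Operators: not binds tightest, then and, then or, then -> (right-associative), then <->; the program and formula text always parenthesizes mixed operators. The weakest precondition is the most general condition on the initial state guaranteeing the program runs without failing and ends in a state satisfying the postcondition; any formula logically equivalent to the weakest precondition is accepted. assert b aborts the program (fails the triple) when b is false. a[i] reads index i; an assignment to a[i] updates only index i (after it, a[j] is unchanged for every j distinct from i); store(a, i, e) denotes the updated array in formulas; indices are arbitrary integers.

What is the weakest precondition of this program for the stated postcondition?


Working backward. After the program, the postcondition 3*u <= -4 or val + 6 != 3*tab[u] + 2*acc must hold; in canonical form it is 3*u <= -4 or val != 3*tab[u] + 2*acc - 6.
Before data[val + 2] := g - 4: 3*u <= -4 or val != 3*tab[u] + 2*acc - 6
Then branch requires 3*u <= -4 or val != 3*tab[u] + 2*acc - 6; else branch requires 3*val >= -8 and 3*val = 3*u + 2 and (3*u <= -4 or val != 3*tab[u] + 2*acc - 6).
Before the if: (2*u > r + 5 -> (3*u <= -4 or val != 3*tab[u] + 2*acc - 6)) and ((not (2*u > r + 5)) -> (3*val >= -8 and 3*val = 3*u + 2 and (3*u <= -4 or val != 3*tab[u] + 2*acc - 6)))
Answer: WP = (2*u > r + 5 -> (3*u <= -4 or val != 3*tab[u] + 2*acc - 6)) and ((not (2*u > r + 5)) -> (3*val >= -8 and 3*val = 3*u + 2 and (3*u <= -4 or val != 3*tab[u] + 2*acc - 6)))


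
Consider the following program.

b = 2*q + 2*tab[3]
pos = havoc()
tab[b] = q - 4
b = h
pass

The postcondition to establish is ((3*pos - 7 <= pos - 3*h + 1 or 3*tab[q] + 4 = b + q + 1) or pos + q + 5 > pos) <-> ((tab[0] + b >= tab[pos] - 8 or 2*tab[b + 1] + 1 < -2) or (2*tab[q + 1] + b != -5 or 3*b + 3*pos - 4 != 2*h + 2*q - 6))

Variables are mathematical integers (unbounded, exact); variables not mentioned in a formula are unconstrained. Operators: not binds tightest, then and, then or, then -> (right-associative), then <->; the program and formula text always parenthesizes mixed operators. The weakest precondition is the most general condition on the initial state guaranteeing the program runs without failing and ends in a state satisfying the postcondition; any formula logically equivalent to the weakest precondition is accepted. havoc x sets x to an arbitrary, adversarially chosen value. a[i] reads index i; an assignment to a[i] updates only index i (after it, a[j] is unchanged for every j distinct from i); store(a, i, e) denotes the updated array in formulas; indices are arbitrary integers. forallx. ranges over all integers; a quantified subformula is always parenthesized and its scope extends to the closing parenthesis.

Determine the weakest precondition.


Working backward. After the program, the postcondition ((3*pos - 7 <= pos - 3*h + 1 or 3*tab[q] + 4 = b + q + 1) or pos + q + 5 > pos) <-> ((tab[0] + b >= tab[pos] - 8 or 2*tab[b + 1] + 1 < -2) or (2*tab[q + 1] + b != -5 or 3*b + 3*pos - 4 != 2*h + 2*q - 6)) must hold; in canonical form it is (3*h + 2*pos <= 8 or 3*tab[q] = b + q - 3 or q > -5) <-> (tab[0] + b >= tab[pos] - 8 or 2*tab[b + 1] < -3 or 2*tab[q + 1] + b != -5 or 3*b + 3*pos != 2*h + 2*q - 2).
Before skip: (3*h + 2*pos <= 8 or 3*tab[q] = b + q - 3 or q > -5) <-> (tab[0] + b >= tab[pos] - 8 or 2*tab[b + 1] < -3 or 2*tab[q + 1] + b != -5 or 3*b + 3*pos != 2*h + 2*q - 2)
Before b := h: (3*h + 2*pos <= 8 or 3*tab[q] = h + q - 3 or q > -5) <-> (tab[0] + h >= tab[pos] - 8 or 2*tab[h + 1] < -3 or 2*tab[q + 1] + h != -5 or h + 3*pos != 2*q - 2)
Before tab[b] := q - 4: (3*h + 2*pos <= 8 or 3*store(tab, b, q - 4)[q] = h + q - 3 or q > -5) <-> (store(tab, b, q - 4)[0] + h >= store(tab, b, q - 4)[pos] - 8 or 2*store(tab, b, q - 4)[h + 1] < -3 or 2*store(tab, b, q - 4)[q + 1] + h != -5 or h + 3*pos != 2*q - 2)
Before havoc pos: forall pos_1. ((3*h + 2*pos_1 <= 8 or 3*store(tab, b, q - 4)[q] = h + q - 3 or q > -5) <-> (store(tab, b, q - 4)[0] + h >= store(tab, b, q - 4)[pos_1] - 8 or 2*store(tab, b, q - 4)[h + 1] < -3 or 2*store(tab, b, q - 4)[q + 1] + h != -5 or h + 3*pos_1 != 2*q - 2))
Before b := 2*q + 2*tab[3]: forall pos_1. ((3*h + 2*pos_1 <= 8 or 3*store(tab, 2*tab[3] + 2*q, q - 4)[q] = h + q - 3 or q > -5) <-> (store(tab, 2*tab[3] + 2*q, q - 4)[0] + h >= store(tab, 2*tab[3] + 2*q, q - 4)[pos_1] - 8 or 2*store(tab, 2*tab[3] + 2*q, q - 4)[h + 1] < -3 or 2*store(tab, 2*tab[3] + 2*q, q - 4)[q + 1] + h != -5 or h + 3*pos_1 != 2*q - 2))
Answer: WP = forall pos_1. ((3*h + 2*pos_1 <= 8 or 3*store(tab, 2*tab[3] + 2*q, q - 4)[q] = h + q - 3 or q > -5) <-> (store(tab, 2*tab[3] + 2*q, q - 4)[0] + h >= store(tab, 2*tab[3] + 2*q, q - 4)[pos_1] - 8 or 2*store(tab, 2*tab[3] + 2*q, q - 4)[h + 1] < -3 or 2*store(tab, 2*tab[3] + 2*q, q - 4)[q + 1] + h != -5 or h + 3*pos_1 != 2*q - 2))


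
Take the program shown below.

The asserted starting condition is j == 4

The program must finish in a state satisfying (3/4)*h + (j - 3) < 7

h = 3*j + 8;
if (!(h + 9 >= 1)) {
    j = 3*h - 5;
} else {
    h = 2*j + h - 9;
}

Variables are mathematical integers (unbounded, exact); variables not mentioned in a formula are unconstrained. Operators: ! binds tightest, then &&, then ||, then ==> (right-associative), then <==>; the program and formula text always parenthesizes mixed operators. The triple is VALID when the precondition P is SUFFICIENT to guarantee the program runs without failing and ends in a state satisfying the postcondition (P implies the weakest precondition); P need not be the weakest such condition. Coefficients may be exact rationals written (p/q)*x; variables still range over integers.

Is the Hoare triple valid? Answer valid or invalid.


Working backward. After the program, the postcondition (3/4)*h + (j - 3) < 7 must hold; in canonical form it is (3/4)*h + j < 10.
Then branch requires (15/4)*h < 15; else branch requires (3/4)*h + (5/2)*j < 67/4.
Before the if: ((!(h >= -8)) ==> (15/4)*h < 15) && (h >= -8 ==> (3/4)*h + (5/2)*j < 67/4)
Before h := 3*j + 8: ((!(3*j >= -16)) ==> (45/4)*j < -15) && (3*j >= -16 ==> (19/4)*j < 43/4)
The weakest precondition is ((!(3*j >= -16)) ==> (45/4)*j < -15) && (3*j >= -16 ==> (19/4)*j < 43/4).
Check whether j == 4 implies it.
Countermodel: at the initial state j = 4, the precondition holds but the weakest precondition fails.
Answer: invalid


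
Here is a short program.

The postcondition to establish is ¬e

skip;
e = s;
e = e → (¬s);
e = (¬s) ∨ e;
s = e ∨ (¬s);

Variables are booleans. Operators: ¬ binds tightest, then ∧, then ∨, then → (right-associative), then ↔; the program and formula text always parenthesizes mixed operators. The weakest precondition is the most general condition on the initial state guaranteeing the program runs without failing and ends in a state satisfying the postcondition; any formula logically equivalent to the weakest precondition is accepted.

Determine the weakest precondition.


Working backward. After the program, ¬e must hold.
Before s := e ∨ (¬s): ¬e
Before e := (¬s) ∨ e: ¬((¬s) ∨ e)
Before e := e → (¬s): ¬((¬s) ∨ (e → (¬s)))
Before e := s: ¬((¬s) ∨ (s → (¬s)))
Before skip: ¬((¬s) ∨ (s → (¬s)))
Answer: WP = ¬((¬s) ∨ (s → (¬s)))


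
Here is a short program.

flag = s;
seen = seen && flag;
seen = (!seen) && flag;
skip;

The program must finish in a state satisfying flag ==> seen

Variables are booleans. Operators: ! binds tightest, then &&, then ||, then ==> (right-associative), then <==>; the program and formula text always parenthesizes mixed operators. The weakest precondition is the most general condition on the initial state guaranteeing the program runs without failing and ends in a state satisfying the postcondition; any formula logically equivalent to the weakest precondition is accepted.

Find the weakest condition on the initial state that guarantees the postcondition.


Working backward. After the program, flag ==> seen must hold.
Before skip: flag ==> seen
Before seen := (!seen) && flag: flag ==> ((!seen) && flag)
Before seen := seen && flag: flag ==> ((!(seen && flag)) && flag)
Before flag := s: s ==> ((!(seen && s)) && s)
Answer: WP = s ==> ((!(seen && s)) && s)


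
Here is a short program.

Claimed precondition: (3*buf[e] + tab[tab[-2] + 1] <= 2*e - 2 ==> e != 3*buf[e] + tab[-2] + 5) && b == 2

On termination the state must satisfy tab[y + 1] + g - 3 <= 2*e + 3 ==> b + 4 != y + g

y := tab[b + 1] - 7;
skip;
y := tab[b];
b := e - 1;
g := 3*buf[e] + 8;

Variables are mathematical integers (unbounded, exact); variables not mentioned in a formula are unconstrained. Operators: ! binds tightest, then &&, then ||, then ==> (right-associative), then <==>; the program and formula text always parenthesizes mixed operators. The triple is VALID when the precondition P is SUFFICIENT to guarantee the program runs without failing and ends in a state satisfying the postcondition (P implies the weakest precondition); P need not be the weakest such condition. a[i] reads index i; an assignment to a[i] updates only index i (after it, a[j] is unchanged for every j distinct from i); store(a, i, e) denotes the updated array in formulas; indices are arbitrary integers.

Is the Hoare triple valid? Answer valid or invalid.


Working backward. After the program, the postcondition tab[y + 1] + g - 3 <= 2*e + 3 ==> b + 4 != y + g must hold; in canonical form it is tab[y + 1] + g <= 2*e + 6 ==> b != g + y - 4.
Before g := 3*buf[e] + 8: 3*buf[e] + tab[y + 1] <= 2*e - 2 ==> b != 3*buf[e] + y + 4
Before b := e - 1: 3*buf[e] + tab[y + 1] <= 2*e - 2 ==> e != 3*buf[e] + y + 5
Before y := tab[b]: 3*buf[e] + tab[tab[b] + 1] <= 2*e - 2 ==> e != 3*buf[e] + tab[b] + 5
Before skip: 3*buf[e] + tab[tab[b] + 1] <= 2*e - 2 ==> e != 3*buf[e] + tab[b] + 5
Before y := tab[b + 1] - 7: 3*buf[e] + tab[tab[b] + 1] <= 2*e - 2 ==> e != 3*buf[e] + tab[b] + 5
The weakest precondition is 3*buf[e] + tab[tab[b] + 1] <= 2*e - 2 ==> e != 3*buf[e] + tab[b] + 5.
Check whether (3*buf[e] + tab[tab[-2] + 1] <= 2*e - 2 ==> e != 3*buf[e] + tab[-2] + 5) && b == 2 implies it.
Countermodel: at the initial state b = 2, buf = {[-46567] = 15521, [-2] = 15521, [0] = 15521, [1] = 15521, [2] = 15521, elsewhere 15521}, e = 0, tab = {[-46567] = -46565, [-2] = 0, [0] = -46568, [1] = 7040, [2] = -46568, elsewhere -46568}, the precondition holds but the weakest precondition fails.
Answer: invalid


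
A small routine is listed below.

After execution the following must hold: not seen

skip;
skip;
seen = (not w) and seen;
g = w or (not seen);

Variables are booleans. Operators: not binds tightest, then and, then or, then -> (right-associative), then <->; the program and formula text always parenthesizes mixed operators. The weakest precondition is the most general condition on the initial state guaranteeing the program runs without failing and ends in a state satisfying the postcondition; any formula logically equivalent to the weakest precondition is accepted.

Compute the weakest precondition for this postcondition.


Working backward. After the program, not seen must hold.
Before g := w or (not seen): not seen
Before seen := (not w) and seen: not ((not w) and seen)
Before skip: not ((not w) and seen)
Before skip: not ((not w) and seen)
Answer: WP = not ((not w) and seen)


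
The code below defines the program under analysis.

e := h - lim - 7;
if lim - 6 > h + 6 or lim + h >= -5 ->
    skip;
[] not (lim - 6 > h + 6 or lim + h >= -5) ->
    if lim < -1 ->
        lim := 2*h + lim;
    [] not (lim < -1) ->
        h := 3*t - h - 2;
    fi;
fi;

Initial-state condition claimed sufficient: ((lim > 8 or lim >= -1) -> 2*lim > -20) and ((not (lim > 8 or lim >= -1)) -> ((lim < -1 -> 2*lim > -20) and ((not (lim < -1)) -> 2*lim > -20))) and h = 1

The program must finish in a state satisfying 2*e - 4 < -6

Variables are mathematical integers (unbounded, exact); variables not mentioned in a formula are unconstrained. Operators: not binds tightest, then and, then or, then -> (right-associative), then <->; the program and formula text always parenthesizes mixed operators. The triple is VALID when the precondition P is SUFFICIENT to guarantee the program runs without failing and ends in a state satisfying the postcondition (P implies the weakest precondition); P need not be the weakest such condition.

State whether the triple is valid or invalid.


Working backward. After the program, the postcondition 2*e - 4 < -6 must hold; in canonical form it is 2*e < -2.
Then branch requires 2*e < -2; else branch requires (lim < -1 -> 2*e < -2) and ((not (lim < -1)) -> 2*e < -2).
Before the if: ((lim > h + 12 or h + lim >= -5) -> 2*e < -2) and ((not (lim > h + 12 or h + lim >= -5)) -> ((lim < -1 -> 2*e < -2) and ((not (lim < -1)) -> 2*e < -2)))
Before e := h - lim - 7: ((lim > h + 12 or h + lim >= -5) -> 2*h < 2*lim + 12) and ((not (lim > h + 12 or h + lim >= -5)) -> ((lim < -1 -> 2*h < 2*lim + 12) and ((not (lim < -1)) -> 2*h < 2*lim + 12)))
The weakest precondition is ((lim > h + 12 or h + lim >= -5) -> 2*h < 2*lim + 12) and ((not (lim > h + 12 or h + lim >= -5)) -> ((lim < -1 -> 2*h < 2*lim + 12) and ((not (lim < -1)) -> 2*h < 2*lim + 12))).
Check whether ((lim > 8 or lim >= -1) -> 2*lim > -20) and ((not (lim > 8 or lim >= -1)) -> ((lim < -1 -> 2*lim > -20) and ((not (lim < -1)) -> 2*lim > -20))) and h = 1 implies it.
Countermodel: at the initial state h = 1, lim = -7, the precondition holds but the weakest precondition fails.
Answer: invalid


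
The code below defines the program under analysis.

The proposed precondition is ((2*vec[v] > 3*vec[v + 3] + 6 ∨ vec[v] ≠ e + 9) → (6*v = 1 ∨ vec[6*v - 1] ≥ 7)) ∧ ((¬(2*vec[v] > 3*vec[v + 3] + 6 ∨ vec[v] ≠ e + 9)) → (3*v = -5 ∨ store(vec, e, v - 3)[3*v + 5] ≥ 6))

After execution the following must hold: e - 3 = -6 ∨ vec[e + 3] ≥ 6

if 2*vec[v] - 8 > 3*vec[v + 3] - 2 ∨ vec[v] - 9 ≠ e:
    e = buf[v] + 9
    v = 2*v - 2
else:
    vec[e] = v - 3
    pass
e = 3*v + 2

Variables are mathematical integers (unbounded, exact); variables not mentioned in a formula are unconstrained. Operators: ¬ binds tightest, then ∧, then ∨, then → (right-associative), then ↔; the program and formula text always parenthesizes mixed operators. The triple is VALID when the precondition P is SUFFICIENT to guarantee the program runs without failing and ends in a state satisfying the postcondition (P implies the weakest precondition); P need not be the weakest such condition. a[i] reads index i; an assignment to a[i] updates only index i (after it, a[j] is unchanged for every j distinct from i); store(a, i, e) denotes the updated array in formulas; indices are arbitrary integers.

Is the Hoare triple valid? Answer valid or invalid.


Working backward. After the program, the postcondition e - 3 = -6 ∨ vec[e + 3] ≥ 6 must hold; in canonical form it is e = -3 ∨ vec[e + 3] ≥ 6.
Before e := 3*v + 2: 3*v = -5 ∨ vec[3*v + 5] ≥ 6
Then branch requires 6*v = 1 ∨ vec[6*v - 1] ≥ 6; else branch requires 3*v = -5 ∨ store(vec, e, v - 3)[3*v + 5] ≥ 6.
Before the if: ((2*vec[v] > 3*vec[v + 3] + 6 ∨ vec[v] ≠ e + 9) → (6*v = 1 ∨ vec[6*v - 1] ≥ 6)) ∧ ((¬(2*vec[v] > 3*vec[v + 3] + 6 ∨ vec[v] ≠ e + 9)) → (3*v = -5 ∨ store(vec, e, v - 3)[3*v + 5] ≥ 6))
The weakest precondition is ((2*vec[v] > 3*vec[v + 3] + 6 ∨ vec[v] ≠ e + 9) → (6*v = 1 ∨ vec[6*v - 1] ≥ 6)) ∧ ((¬(2*vec[v] > 3*vec[v + 3] + 6 ∨ vec[v] ≠ e + 9)) → (3*v = -5 ∨ store(vec, e, v - 3)[3*v + 5] ≥ 6)).
Check whether ((2*vec[v] > 3*vec[v + 3] + 6 ∨ vec[v] ≠ e + 9) → (6*v = 1 ∨ vec[6*v - 1] ≥ 7)) ∧ ((¬(2*vec[v] > 3*vec[v + 3] + 6 ∨ vec[v] ≠ e + 9)) → (3*v = -5 ∨ store(vec, e, v - 3)[3*v + 5] ≥ 6)) implies it.
Every state satisfying the precondition satisfies the weakest precondition: the implication holds.
Answer: valid


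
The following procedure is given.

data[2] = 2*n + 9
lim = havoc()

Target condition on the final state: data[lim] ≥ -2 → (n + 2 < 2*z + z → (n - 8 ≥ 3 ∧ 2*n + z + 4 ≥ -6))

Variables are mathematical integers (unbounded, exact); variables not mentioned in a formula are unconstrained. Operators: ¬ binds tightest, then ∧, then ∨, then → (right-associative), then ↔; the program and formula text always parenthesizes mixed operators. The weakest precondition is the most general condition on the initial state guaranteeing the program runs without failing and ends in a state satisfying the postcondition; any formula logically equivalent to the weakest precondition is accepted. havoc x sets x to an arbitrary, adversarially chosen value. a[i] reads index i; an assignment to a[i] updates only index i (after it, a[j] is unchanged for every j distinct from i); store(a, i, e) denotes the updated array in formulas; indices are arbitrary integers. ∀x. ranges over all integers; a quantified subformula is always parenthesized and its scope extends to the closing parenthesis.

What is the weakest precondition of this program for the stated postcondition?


Working backward. After the program, the postcondition data[lim] ≥ -2 → (n + 2 < 2*z + z → (n - 8 ≥ 3 ∧ 2*n + z + 4 ≥ -6)) must hold; in canonical form it is data[lim] ≥ -2 → (n < 3*z - 2 → (n ≥ 11 ∧ 2*n + z ≥ -10)).
Before havoc lim: ∀lim_1. (data[lim_1] ≥ -2 → (n < 3*z - 2 → (n ≥ 11 ∧ 2*n + z ≥ -10)))
Before data[2] := 2*n + 9: ∀lim_1. (store(data, 2, 2*n + 9)[lim_1] ≥ -2 → (n < 3*z - 2 → (n ≥ 11 ∧ 2*n + z ≥ -10)))
Answer: WP = ∀lim_1. (store(data, 2, 2*n + 9)[lim_1] ≥ -2 → (n < 3*z - 2 → (n ≥ 11 ∧ 2*n + z ≥ -10)))


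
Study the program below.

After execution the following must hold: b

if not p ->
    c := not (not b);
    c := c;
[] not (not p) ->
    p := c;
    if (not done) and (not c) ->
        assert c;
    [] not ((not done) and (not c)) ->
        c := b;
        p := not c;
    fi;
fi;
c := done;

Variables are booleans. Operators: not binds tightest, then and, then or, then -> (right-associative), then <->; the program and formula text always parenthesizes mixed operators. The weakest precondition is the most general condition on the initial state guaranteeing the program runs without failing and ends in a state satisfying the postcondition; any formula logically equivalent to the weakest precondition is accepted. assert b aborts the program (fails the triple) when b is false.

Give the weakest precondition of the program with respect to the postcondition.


Working backward. After the program, b must hold.
Before c := done: b
Then branch requires b; else branch requires (((not done) and (not c)) -> (c and b)) and ((not ((not done) and (not c))) -> b).
Before the if: ((not p) -> b) and (p -> ((((not done) and (not c)) -> (c and b)) and ((not ((not done) and (not c))) -> b)))
Answer: WP = ((not p) -> b) and (p -> ((((not done) and (not c)) -> (c and b)) and ((not ((not done) and (not c))) -> b)))


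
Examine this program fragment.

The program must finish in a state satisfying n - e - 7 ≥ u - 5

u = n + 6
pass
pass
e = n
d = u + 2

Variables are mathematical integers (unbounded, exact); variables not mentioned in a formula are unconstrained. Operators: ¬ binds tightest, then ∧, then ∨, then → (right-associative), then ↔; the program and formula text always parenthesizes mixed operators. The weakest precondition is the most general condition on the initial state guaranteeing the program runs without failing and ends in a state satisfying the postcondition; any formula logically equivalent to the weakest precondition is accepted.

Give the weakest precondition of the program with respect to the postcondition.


Working backward. After the program, the postcondition n - e - 7 ≥ u - 5 must hold; in canonical form it is n ≥ e + u + 2.
Before d := u + 2: n ≥ e + u + 2
Before e := n: u ≤ -2
Before skip: u ≤ -2
Before skip: u ≤ -2
Before u := n + 6: n ≤ -8
Answer: WP = n ≤ -8


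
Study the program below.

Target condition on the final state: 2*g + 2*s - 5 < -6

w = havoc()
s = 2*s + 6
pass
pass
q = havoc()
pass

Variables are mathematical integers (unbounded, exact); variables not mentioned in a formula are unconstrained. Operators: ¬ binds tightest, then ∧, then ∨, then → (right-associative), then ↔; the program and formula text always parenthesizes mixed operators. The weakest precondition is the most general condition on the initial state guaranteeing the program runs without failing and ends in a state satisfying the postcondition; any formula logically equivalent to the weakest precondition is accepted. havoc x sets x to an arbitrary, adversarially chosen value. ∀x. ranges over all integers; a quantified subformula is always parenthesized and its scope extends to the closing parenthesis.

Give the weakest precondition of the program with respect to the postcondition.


Working backward. After the program, the postcondition 2*g + 2*s - 5 < -6 must hold; in canonical form it is 2*g + 2*s < -1.
Before skip: 2*g + 2*s < -1
Before havoc q: 2*g + 2*s < -1
Before skip: 2*g + 2*s < -1
Before skip: 2*g + 2*s < -1
Before s := 2*s + 6: 2*g + 4*s < -13
Before havoc w: 2*g + 4*s < -13
Answer: WP = 2*g + 4*s < -13


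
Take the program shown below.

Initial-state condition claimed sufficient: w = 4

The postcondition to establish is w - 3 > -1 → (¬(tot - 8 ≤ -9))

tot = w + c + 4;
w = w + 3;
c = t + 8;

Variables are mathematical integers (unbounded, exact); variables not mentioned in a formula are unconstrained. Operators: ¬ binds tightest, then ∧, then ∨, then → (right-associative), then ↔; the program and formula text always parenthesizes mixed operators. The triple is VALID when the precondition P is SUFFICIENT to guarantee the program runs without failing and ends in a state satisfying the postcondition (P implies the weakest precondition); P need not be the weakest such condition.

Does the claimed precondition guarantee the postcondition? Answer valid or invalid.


Working backward. After the program, the postcondition w - 3 > -1 → (¬(tot - 8 ≤ -9)) must hold; in canonical form it is w > 2 → (¬(tot ≤ -1)).
Before c := t + 8: w > 2 → (¬(tot ≤ -1))
Before w := w + 3: w > -1 → (¬(tot ≤ -1))
Before tot := w + c + 4: w > -1 → (¬(c + w ≤ -5))
The weakest precondition is w > -1 → (¬(c + w ≤ -5)).
Check whether w = 4 implies it.
Countermodel: at the initial state c = -9, w = 4, the precondition holds but the weakest precondition fails.
Answer: invalid


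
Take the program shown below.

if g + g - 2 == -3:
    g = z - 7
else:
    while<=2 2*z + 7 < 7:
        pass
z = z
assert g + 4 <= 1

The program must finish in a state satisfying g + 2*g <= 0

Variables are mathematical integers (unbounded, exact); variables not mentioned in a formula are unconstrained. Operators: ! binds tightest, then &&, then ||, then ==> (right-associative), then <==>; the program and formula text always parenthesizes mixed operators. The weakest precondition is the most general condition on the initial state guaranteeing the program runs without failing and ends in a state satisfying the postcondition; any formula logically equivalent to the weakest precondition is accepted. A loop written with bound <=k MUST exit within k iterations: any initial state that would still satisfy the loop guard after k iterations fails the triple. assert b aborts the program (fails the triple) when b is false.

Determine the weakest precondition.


Working backward. After the program, the postcondition g + 2*g <= 0 must hold; in canonical form it is 3*g <= 0.
Before assert g + 4 <= 1: g <= -3 && 3*g <= 0
Before z := z: g <= -3 && 3*g <= 0
Then branch requires z <= 4 && 3*z <= 21; else branch requires (2*z < 0 ==> ((2*z < 0 ==> ((!(2*z < 0)) && g <= -3 && 3*g <= 0)) && ((!(2*z < 0)) ==> (g <= -3 && 3*g <= 0)))) && ((!(2*z < 0)) ==> (g <= -3 && 3*g <= 0)).
Before the if: (2*g == -1 ==> (z <= 4 && 3*z <= 21)) && ((!(2*g == -1)) ==> ((2*z < 0 ==> ((2*z < 0 ==> ((!(2*z < 0)) && g <= -3 && 3*g <= 0)) && ((!(2*z < 0)) ==> (g <= -3 && 3*g <= 0)))) && ((!(2*z < 0)) ==> (g <= -3 && 3*g <= 0))))
Answer: WP = (2*g == -1 ==> (z <= 4 && 3*z <= 21)) && ((!(2*g == -1)) ==> ((2*z < 0 ==> ((2*z < 0 ==> ((!(2*z < 0)) && g <= -3 && 3*g <= 0)) && ((!(2*z < 0)) ==> (g <= -3 && 3*g <= 0)))) && ((!(2*z < 0)) ==> (g <= -3 && 3*g <= 0))))


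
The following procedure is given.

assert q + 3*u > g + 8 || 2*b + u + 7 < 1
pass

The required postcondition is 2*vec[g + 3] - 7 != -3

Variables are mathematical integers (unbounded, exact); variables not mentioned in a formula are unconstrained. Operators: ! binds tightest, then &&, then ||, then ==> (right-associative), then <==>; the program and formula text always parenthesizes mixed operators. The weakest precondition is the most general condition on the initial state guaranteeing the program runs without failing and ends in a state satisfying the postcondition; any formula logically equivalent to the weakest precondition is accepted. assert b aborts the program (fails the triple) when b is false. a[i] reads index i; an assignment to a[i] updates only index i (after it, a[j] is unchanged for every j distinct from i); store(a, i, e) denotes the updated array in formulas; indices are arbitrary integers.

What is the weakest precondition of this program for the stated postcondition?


Working backward. After the program, the postcondition 2*vec[g + 3] - 7 != -3 must hold; in canonical form it is 2*vec[g + 3] != 4.
Before skip: 2*vec[g + 3] != 4
Before assert q + 3*u > g + 8 || 2*b + u + 7 < 1: (q + 3*u > g + 8 || 2*b + u < -6) && 2*vec[g + 3] != 4
Answer: WP = (q + 3*u > g + 8 || 2*b + u < -6) && 2*vec[g + 3] != 4


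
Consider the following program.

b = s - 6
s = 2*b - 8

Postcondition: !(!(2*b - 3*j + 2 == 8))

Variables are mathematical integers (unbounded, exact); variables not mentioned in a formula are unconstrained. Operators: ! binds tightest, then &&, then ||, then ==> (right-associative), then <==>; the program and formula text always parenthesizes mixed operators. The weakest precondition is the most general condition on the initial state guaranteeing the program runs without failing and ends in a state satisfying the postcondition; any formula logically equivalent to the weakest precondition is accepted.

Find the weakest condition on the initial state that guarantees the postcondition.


Working backward. After the program, the postcondition !(!(2*b - 3*j + 2 == 8)) must hold; in canonical form it is 2*b == 3*j + 6.
Before s := 2*b - 8: 2*b == 3*j + 6
Before b := s - 6: 2*s == 3*j + 18
Answer: WP = 2*s == 3*j + 18


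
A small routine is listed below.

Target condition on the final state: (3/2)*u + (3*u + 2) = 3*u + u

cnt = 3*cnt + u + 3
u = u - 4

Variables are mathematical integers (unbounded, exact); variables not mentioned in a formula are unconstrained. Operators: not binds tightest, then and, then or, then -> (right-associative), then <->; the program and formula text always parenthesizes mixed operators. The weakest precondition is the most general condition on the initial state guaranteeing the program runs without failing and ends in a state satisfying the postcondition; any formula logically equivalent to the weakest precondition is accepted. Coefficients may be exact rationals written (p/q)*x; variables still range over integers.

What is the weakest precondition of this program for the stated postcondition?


Working backward. After the program, the postcondition (3/2)*u + (3*u + 2) = 3*u + u must hold; in canonical form it is (1/2)*u = -2.
Before u := u - 4: (1/2)*u = 0
Before cnt := 3*cnt + u + 3: (1/2)*u = 0
Answer: WP = (1/2)*u = 0


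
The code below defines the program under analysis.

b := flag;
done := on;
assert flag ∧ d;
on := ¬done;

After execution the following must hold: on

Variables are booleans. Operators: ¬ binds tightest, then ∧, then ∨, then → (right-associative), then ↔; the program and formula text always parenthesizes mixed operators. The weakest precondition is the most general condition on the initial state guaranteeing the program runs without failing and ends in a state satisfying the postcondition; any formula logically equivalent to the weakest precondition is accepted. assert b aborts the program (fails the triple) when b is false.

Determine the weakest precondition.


Working backward. After the program, on must hold.
Before on := ¬done: ¬done
Before assert flag ∧ d: flag ∧ d ∧ (¬done)
Before done := on: flag ∧ d ∧ (¬on)
Before b := flag: flag ∧ d ∧ (¬on)
Answer: WP = flag ∧ d ∧ (¬on)


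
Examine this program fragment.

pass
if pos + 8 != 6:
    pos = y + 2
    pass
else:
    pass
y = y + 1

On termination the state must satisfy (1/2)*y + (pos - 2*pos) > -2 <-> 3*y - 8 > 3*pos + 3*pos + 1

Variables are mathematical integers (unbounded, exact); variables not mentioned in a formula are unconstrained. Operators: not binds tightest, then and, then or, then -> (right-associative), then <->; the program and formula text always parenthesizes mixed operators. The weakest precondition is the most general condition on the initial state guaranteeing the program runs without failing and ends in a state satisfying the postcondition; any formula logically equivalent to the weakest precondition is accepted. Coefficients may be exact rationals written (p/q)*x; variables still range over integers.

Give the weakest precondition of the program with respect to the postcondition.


Working backward. After the program, the postcondition (1/2)*y + (pos - 2*pos) > -2 <-> 3*y - 8 > 3*pos + 3*pos + 1 must hold; in canonical form it is (1/2)*y > pos - 2 <-> 3*y > 6*pos + 9.
Before y := y + 1: (1/2)*y > pos - 5/2 <-> 3*y > 6*pos + 6
Then branch requires (1/2)*y < 1/2 <-> 3*y < -18; else branch requires (1/2)*y > pos - 5/2 <-> 3*y > 6*pos + 6.
Before the if: (pos != -2 -> ((1/2)*y < 1/2 <-> 3*y < -18)) and ((not (pos != -2)) -> ((1/2)*y > pos - 5/2 <-> 3*y > 6*pos + 6))
Before skip: (pos != -2 -> ((1/2)*y < 1/2 <-> 3*y < -18)) and ((not (pos != -2)) -> ((1/2)*y > pos - 5/2 <-> 3*y > 6*pos + 6))
Answer: WP = (pos != -2 -> ((1/2)*y < 1/2 <-> 3*y < -18)) and ((not (pos != -2)) -> ((1/2)*y > pos - 5/2 <-> 3*y > 6*pos + 6))


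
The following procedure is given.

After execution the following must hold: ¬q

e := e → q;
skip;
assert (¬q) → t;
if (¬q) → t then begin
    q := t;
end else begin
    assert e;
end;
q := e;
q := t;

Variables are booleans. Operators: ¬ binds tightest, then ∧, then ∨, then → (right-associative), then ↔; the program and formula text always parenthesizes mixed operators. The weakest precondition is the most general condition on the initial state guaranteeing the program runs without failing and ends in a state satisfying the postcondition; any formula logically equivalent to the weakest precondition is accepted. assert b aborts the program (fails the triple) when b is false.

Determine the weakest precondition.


Working backward. After the program, ¬q must hold.
Before q := t: ¬t
Before q := e: ¬t
Then branch requires ¬t; else branch requires e ∧ (¬t).
Before the if: (((¬q) → t) → (¬t)) ∧ ((¬((¬q) → t)) → (e ∧ (¬t)))
Before assert (¬q) → t: ((¬q) → t) ∧ (((¬q) → t) → (¬t)) ∧ ((¬((¬q) → t)) → (e ∧ (¬t)))
Before skip: ((¬q) → t) ∧ (((¬q) → t) → (¬t)) ∧ ((¬((¬q) → t)) → (e ∧ (¬t)))
Before e := e → q: ((¬q) → t) ∧ (((¬q) → t) → (¬t)) ∧ ((¬((¬q) → t)) → ((e → q) ∧ (¬t)))
Answer: WP = ((¬q) → t) ∧ (((¬q) → t) → (¬t)) ∧ ((¬((¬q) → t)) → ((e → q) ∧ (¬t)))
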